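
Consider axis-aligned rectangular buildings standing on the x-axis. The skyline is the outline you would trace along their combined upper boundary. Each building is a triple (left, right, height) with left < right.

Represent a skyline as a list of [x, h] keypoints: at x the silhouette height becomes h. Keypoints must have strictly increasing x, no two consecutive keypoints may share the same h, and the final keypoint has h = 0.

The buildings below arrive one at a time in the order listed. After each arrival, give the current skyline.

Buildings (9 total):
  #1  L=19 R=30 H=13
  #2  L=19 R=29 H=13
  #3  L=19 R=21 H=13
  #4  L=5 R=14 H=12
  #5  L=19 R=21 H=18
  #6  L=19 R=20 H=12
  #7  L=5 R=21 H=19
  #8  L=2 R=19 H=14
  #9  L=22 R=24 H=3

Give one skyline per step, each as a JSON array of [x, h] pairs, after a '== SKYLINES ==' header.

== SKYLINES ==
[[19,13],[30,0]]
[[19,13],[30,0]]
[[19,13],[30,0]]
[[5,12],[14,0],[19,13],[30,0]]
[[5,12],[14,0],[19,18],[21,13],[30,0]]
[[5,12],[14,0],[19,18],[21,13],[30,0]]
[[5,19],[21,13],[30,0]]
[[2,14],[5,19],[21,13],[30,0]]
[[2,14],[5,19],[21,13],[30,0]]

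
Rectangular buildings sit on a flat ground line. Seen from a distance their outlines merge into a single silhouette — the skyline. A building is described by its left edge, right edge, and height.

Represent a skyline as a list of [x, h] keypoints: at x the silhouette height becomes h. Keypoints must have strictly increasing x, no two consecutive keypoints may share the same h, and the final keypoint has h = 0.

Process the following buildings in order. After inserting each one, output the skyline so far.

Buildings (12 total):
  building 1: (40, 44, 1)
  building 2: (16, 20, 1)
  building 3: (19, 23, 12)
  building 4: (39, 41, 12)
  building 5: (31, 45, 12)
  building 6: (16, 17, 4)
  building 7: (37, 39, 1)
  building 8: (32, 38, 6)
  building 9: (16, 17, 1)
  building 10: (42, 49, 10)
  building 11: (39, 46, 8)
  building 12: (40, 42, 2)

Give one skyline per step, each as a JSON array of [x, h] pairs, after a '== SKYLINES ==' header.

== SKYLINES ==
[[40,1],[44,0]]
[[16,1],[20,0],[40,1],[44,0]]
[[16,1],[19,12],[23,0],[40,1],[44,0]]
[[16,1],[19,12],[23,0],[39,12],[41,1],[44,0]]
[[16,1],[19,12],[23,0],[31,12],[45,0]]
[[16,4],[17,1],[19,12],[23,0],[31,12],[45,0]]
[[16,4],[17,1],[19,12],[23,0],[31,12],[45,0]]
[[16,4],[17,1],[19,12],[23,0],[31,12],[45,0]]
[[16,4],[17,1],[19,12],[23,0],[31,12],[45,0]]
[[16,4],[17,1],[19,12],[23,0],[31,12],[45,10],[49,0]]
[[16,4],[17,1],[19,12],[23,0],[31,12],[45,10],[49,0]]
[[16,4],[17,1],[19,12],[23,0],[31,12],[45,10],[49,0]]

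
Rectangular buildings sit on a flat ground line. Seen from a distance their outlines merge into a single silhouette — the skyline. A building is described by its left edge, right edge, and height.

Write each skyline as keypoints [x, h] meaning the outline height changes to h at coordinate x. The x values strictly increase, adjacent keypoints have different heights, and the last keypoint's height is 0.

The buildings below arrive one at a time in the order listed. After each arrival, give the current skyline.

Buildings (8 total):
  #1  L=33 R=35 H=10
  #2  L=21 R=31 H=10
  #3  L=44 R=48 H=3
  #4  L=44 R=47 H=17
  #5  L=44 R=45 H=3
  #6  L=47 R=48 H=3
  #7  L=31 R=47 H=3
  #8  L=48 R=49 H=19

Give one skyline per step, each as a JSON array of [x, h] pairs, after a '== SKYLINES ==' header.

== SKYLINES ==
[[33,10],[35,0]]
[[21,10],[31,0],[33,10],[35,0]]
[[21,10],[31,0],[33,10],[35,0],[44,3],[48,0]]
[[21,10],[31,0],[33,10],[35,0],[44,17],[47,3],[48,0]]
[[21,10],[31,0],[33,10],[35,0],[44,17],[47,3],[48,0]]
[[21,10],[31,0],[33,10],[35,0],[44,17],[47,3],[48,0]]
[[21,10],[31,3],[33,10],[35,3],[44,17],[47,3],[48,0]]
[[21,10],[31,3],[33,10],[35,3],[44,17],[47,3],[48,19],[49,0]]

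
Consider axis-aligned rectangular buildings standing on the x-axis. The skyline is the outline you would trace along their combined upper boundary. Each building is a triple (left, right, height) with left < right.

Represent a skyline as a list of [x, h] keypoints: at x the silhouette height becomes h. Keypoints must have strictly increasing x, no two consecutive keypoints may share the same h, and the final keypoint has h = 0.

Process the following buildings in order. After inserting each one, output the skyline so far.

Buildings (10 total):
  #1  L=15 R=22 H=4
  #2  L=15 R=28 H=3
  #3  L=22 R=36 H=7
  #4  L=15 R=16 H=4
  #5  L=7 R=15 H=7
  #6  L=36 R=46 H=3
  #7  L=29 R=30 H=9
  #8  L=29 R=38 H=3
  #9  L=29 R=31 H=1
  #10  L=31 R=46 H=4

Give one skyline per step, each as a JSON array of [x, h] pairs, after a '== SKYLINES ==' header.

== SKYLINES ==
[[15,4],[22,0]]
[[15,4],[22,3],[28,0]]
[[15,4],[22,7],[36,0]]
[[15,4],[22,7],[36,0]]
[[7,7],[15,4],[22,7],[36,0]]
[[7,7],[15,4],[22,7],[36,3],[46,0]]
[[7,7],[15,4],[22,7],[29,9],[30,7],[36,3],[46,0]]
[[7,7],[15,4],[22,7],[29,9],[30,7],[36,3],[46,0]]
[[7,7],[15,4],[22,7],[29,9],[30,7],[36,3],[46,0]]
[[7,7],[15,4],[22,7],[29,9],[30,7],[36,4],[46,0]]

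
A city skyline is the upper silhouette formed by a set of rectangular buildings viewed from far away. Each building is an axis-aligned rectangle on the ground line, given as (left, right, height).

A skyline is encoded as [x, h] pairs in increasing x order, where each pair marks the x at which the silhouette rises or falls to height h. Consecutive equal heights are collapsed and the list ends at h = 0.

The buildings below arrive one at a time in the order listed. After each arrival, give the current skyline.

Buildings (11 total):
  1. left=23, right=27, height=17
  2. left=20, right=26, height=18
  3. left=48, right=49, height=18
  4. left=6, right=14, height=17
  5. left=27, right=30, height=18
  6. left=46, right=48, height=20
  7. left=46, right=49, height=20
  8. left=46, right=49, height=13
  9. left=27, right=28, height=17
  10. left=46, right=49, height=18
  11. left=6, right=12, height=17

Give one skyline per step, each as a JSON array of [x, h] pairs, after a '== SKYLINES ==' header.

== SKYLINES ==
[[23,17],[27,0]]
[[20,18],[26,17],[27,0]]
[[20,18],[26,17],[27,0],[48,18],[49,0]]
[[6,17],[14,0],[20,18],[26,17],[27,0],[48,18],[49,0]]
[[6,17],[14,0],[20,18],[26,17],[27,18],[30,0],[48,18],[49,0]]
[[6,17],[14,0],[20,18],[26,17],[27,18],[30,0],[46,20],[48,18],[49,0]]
[[6,17],[14,0],[20,18],[26,17],[27,18],[30,0],[46,20],[49,0]]
[[6,17],[14,0],[20,18],[26,17],[27,18],[30,0],[46,20],[49,0]]
[[6,17],[14,0],[20,18],[26,17],[27,18],[30,0],[46,20],[49,0]]
[[6,17],[14,0],[20,18],[26,17],[27,18],[30,0],[46,20],[49,0]]
[[6,17],[14,0],[20,18],[26,17],[27,18],[30,0],[46,20],[49,0]]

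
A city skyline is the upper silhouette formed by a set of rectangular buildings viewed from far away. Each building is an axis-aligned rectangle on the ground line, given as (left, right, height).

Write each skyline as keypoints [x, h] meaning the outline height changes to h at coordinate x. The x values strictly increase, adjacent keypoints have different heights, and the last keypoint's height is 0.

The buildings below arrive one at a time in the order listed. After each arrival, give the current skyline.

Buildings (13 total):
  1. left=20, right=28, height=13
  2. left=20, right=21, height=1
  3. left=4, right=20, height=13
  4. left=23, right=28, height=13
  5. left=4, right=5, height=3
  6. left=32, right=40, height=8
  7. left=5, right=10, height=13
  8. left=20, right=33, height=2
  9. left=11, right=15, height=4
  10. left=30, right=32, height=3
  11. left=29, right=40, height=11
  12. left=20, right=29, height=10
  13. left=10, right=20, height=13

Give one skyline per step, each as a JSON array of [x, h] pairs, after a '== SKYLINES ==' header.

== SKYLINES ==
[[20,13],[28,0]]
[[20,13],[28,0]]
[[4,13],[28,0]]
[[4,13],[28,0]]
[[4,13],[28,0]]
[[4,13],[28,0],[32,8],[40,0]]
[[4,13],[28,0],[32,8],[40,0]]
[[4,13],[28,2],[32,8],[40,0]]
[[4,13],[28,2],[32,8],[40,0]]
[[4,13],[28,2],[30,3],[32,8],[40,0]]
[[4,13],[28,2],[29,11],[40,0]]
[[4,13],[28,10],[29,11],[40,0]]
[[4,13],[28,10],[29,11],[40,0]]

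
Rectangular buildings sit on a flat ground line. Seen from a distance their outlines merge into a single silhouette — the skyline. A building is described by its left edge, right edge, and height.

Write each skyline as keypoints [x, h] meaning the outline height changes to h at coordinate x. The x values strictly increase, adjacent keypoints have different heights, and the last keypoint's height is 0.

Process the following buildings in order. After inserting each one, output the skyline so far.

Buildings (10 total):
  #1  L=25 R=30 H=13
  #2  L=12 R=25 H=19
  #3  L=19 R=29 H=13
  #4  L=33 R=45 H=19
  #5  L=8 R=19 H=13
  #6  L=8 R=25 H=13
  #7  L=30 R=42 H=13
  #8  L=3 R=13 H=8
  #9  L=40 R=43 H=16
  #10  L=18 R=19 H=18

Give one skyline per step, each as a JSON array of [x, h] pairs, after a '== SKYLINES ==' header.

== SKYLINES ==
[[25,13],[30,0]]
[[12,19],[25,13],[30,0]]
[[12,19],[25,13],[30,0]]
[[12,19],[25,13],[30,0],[33,19],[45,0]]
[[8,13],[12,19],[25,13],[30,0],[33,19],[45,0]]
[[8,13],[12,19],[25,13],[30,0],[33,19],[45,0]]
[[8,13],[12,19],[25,13],[33,19],[45,0]]
[[3,8],[8,13],[12,19],[25,13],[33,19],[45,0]]
[[3,8],[8,13],[12,19],[25,13],[33,19],[45,0]]
[[3,8],[8,13],[12,19],[25,13],[33,19],[45,0]]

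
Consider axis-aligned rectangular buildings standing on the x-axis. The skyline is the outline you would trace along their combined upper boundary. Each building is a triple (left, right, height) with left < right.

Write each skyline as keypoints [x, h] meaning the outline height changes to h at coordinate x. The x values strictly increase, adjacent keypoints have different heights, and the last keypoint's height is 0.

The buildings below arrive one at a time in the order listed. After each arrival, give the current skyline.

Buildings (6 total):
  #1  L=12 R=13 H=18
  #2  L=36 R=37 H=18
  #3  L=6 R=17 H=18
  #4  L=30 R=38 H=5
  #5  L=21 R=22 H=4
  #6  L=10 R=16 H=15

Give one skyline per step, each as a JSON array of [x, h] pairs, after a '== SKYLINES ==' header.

== SKYLINES ==
[[12,18],[13,0]]
[[12,18],[13,0],[36,18],[37,0]]
[[6,18],[17,0],[36,18],[37,0]]
[[6,18],[17,0],[30,5],[36,18],[37,5],[38,0]]
[[6,18],[17,0],[21,4],[22,0],[30,5],[36,18],[37,5],[38,0]]
[[6,18],[17,0],[21,4],[22,0],[30,5],[36,18],[37,5],[38,0]]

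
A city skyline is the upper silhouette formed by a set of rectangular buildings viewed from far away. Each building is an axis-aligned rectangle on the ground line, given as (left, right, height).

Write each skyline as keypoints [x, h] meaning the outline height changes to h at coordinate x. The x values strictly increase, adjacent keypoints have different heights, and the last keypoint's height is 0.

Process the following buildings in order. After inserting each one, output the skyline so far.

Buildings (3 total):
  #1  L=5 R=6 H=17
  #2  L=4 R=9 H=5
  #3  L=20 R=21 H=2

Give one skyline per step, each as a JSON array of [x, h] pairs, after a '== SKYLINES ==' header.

== SKYLINES ==
[[5,17],[6,0]]
[[4,5],[5,17],[6,5],[9,0]]
[[4,5],[5,17],[6,5],[9,0],[20,2],[21,0]]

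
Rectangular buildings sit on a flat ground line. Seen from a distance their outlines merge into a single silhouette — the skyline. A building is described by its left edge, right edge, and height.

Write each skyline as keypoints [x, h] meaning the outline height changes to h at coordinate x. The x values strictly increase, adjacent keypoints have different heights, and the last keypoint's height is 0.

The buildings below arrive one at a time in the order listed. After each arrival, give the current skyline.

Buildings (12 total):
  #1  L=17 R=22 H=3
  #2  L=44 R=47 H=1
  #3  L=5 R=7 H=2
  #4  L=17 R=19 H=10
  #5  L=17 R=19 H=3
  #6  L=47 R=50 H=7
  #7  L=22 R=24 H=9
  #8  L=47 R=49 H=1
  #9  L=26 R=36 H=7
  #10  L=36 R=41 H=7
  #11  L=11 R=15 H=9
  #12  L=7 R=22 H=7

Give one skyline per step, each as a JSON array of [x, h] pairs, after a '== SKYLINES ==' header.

== SKYLINES ==
[[17,3],[22,0]]
[[17,3],[22,0],[44,1],[47,0]]
[[5,2],[7,0],[17,3],[22,0],[44,1],[47,0]]
[[5,2],[7,0],[17,10],[19,3],[22,0],[44,1],[47,0]]
[[5,2],[7,0],[17,10],[19,3],[22,0],[44,1],[47,0]]
[[5,2],[7,0],[17,10],[19,3],[22,0],[44,1],[47,7],[50,0]]
[[5,2],[7,0],[17,10],[19,3],[22,9],[24,0],[44,1],[47,7],[50,0]]
[[5,2],[7,0],[17,10],[19,3],[22,9],[24,0],[44,1],[47,7],[50,0]]
[[5,2],[7,0],[17,10],[19,3],[22,9],[24,0],[26,7],[36,0],[44,1],[47,7],[50,0]]
[[5,2],[7,0],[17,10],[19,3],[22,9],[24,0],[26,7],[41,0],[44,1],[47,7],[50,0]]
[[5,2],[7,0],[11,9],[15,0],[17,10],[19,3],[22,9],[24,0],[26,7],[41,0],[44,1],[47,7],[50,0]]
[[5,2],[7,7],[11,9],[15,7],[17,10],[19,7],[22,9],[24,0],[26,7],[41,0],[44,1],[47,7],[50,0]]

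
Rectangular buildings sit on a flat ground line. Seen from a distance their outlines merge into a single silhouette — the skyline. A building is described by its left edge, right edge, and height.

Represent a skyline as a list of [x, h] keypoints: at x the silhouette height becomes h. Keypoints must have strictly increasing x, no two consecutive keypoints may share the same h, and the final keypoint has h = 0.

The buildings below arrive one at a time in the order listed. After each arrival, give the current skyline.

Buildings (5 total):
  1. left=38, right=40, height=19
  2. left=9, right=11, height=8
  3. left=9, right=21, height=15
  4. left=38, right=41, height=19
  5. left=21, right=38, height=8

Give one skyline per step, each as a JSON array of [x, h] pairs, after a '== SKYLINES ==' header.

== SKYLINES ==
[[38,19],[40,0]]
[[9,8],[11,0],[38,19],[40,0]]
[[9,15],[21,0],[38,19],[40,0]]
[[9,15],[21,0],[38,19],[41,0]]
[[9,15],[21,8],[38,19],[41,0]]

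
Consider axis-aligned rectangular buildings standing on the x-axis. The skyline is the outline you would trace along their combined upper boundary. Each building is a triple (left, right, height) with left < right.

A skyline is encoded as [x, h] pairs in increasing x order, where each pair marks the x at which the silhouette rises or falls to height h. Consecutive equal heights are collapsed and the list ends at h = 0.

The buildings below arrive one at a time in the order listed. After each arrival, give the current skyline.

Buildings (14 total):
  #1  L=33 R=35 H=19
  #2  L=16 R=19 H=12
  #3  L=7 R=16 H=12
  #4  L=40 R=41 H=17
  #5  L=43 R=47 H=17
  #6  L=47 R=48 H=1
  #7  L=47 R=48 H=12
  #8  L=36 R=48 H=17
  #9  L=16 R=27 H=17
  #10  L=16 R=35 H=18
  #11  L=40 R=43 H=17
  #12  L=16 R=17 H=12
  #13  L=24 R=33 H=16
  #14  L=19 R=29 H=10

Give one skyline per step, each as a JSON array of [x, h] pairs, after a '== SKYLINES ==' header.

== SKYLINES ==
[[33,19],[35,0]]
[[16,12],[19,0],[33,19],[35,0]]
[[7,12],[19,0],[33,19],[35,0]]
[[7,12],[19,0],[33,19],[35,0],[40,17],[41,0]]
[[7,12],[19,0],[33,19],[35,0],[40,17],[41,0],[43,17],[47,0]]
[[7,12],[19,0],[33,19],[35,0],[40,17],[41,0],[43,17],[47,1],[48,0]]
[[7,12],[19,0],[33,19],[35,0],[40,17],[41,0],[43,17],[47,12],[48,0]]
[[7,12],[19,0],[33,19],[35,0],[36,17],[48,0]]
[[7,12],[16,17],[27,0],[33,19],[35,0],[36,17],[48,0]]
[[7,12],[16,18],[33,19],[35,0],[36,17],[48,0]]
[[7,12],[16,18],[33,19],[35,0],[36,17],[48,0]]
[[7,12],[16,18],[33,19],[35,0],[36,17],[48,0]]
[[7,12],[16,18],[33,19],[35,0],[36,17],[48,0]]
[[7,12],[16,18],[33,19],[35,0],[36,17],[48,0]]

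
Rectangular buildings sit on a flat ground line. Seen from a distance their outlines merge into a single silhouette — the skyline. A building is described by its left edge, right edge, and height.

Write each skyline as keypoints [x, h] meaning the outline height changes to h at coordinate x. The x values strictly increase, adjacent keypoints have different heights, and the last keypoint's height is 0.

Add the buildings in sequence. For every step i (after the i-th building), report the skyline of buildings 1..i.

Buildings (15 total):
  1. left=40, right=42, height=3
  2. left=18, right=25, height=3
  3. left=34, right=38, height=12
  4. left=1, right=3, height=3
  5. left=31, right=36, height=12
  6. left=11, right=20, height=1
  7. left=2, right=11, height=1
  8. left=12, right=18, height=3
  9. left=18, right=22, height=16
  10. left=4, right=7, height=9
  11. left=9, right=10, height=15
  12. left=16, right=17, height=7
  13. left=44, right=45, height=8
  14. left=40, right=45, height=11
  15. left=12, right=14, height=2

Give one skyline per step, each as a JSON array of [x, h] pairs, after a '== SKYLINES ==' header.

== SKYLINES ==
[[40,3],[42,0]]
[[18,3],[25,0],[40,3],[42,0]]
[[18,3],[25,0],[34,12],[38,0],[40,3],[42,0]]
[[1,3],[3,0],[18,3],[25,0],[34,12],[38,0],[40,3],[42,0]]
[[1,3],[3,0],[18,3],[25,0],[31,12],[38,0],[40,3],[42,0]]
[[1,3],[3,0],[11,1],[18,3],[25,0],[31,12],[38,0],[40,3],[42,0]]
[[1,3],[3,1],[18,3],[25,0],[31,12],[38,0],[40,3],[42,0]]
[[1,3],[3,1],[12,3],[25,0],[31,12],[38,0],[40,3],[42,0]]
[[1,3],[3,1],[12,3],[18,16],[22,3],[25,0],[31,12],[38,0],[40,3],[42,0]]
[[1,3],[3,1],[4,9],[7,1],[12,3],[18,16],[22,3],[25,0],[31,12],[38,0],[40,3],[42,0]]
[[1,3],[3,1],[4,9],[7,1],[9,15],[10,1],[12,3],[18,16],[22,3],[25,0],[31,12],[38,0],[40,3],[42,0]]
[[1,3],[3,1],[4,9],[7,1],[9,15],[10,1],[12,3],[16,7],[17,3],[18,16],[22,3],[25,0],[31,12],[38,0],[40,3],[42,0]]
[[1,3],[3,1],[4,9],[7,1],[9,15],[10,1],[12,3],[16,7],[17,3],[18,16],[22,3],[25,0],[31,12],[38,0],[40,3],[42,0],[44,8],[45,0]]
[[1,3],[3,1],[4,9],[7,1],[9,15],[10,1],[12,3],[16,7],[17,3],[18,16],[22,3],[25,0],[31,12],[38,0],[40,11],[45,0]]
[[1,3],[3,1],[4,9],[7,1],[9,15],[10,1],[12,3],[16,7],[17,3],[18,16],[22,3],[25,0],[31,12],[38,0],[40,11],[45,0]]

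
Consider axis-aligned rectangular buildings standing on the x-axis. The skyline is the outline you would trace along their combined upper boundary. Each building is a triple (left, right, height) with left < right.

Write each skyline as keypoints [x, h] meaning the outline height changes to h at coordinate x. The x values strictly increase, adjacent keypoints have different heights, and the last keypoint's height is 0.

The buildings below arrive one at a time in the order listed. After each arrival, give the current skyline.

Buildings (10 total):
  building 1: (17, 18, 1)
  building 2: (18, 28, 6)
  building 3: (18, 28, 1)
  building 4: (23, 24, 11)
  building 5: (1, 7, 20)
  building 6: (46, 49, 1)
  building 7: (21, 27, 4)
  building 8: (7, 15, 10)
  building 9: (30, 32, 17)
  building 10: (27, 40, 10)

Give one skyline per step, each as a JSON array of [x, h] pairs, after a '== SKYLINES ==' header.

== SKYLINES ==
[[17,1],[18,0]]
[[17,1],[18,6],[28,0]]
[[17,1],[18,6],[28,0]]
[[17,1],[18,6],[23,11],[24,6],[28,0]]
[[1,20],[7,0],[17,1],[18,6],[23,11],[24,6],[28,0]]
[[1,20],[7,0],[17,1],[18,6],[23,11],[24,6],[28,0],[46,1],[49,0]]
[[1,20],[7,0],[17,1],[18,6],[23,11],[24,6],[28,0],[46,1],[49,0]]
[[1,20],[7,10],[15,0],[17,1],[18,6],[23,11],[24,6],[28,0],[46,1],[49,0]]
[[1,20],[7,10],[15,0],[17,1],[18,6],[23,11],[24,6],[28,0],[30,17],[32,0],[46,1],[49,0]]
[[1,20],[7,10],[15,0],[17,1],[18,6],[23,11],[24,6],[27,10],[30,17],[32,10],[40,0],[46,1],[49,0]]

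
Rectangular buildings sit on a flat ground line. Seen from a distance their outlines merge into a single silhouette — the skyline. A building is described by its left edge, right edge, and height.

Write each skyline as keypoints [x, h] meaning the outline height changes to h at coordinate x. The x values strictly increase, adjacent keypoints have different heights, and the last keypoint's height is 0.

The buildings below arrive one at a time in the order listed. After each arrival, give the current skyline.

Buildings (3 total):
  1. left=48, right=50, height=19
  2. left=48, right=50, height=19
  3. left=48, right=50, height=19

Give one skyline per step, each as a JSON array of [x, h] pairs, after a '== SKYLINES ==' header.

== SKYLINES ==
[[48,19],[50,0]]
[[48,19],[50,0]]
[[48,19],[50,0]]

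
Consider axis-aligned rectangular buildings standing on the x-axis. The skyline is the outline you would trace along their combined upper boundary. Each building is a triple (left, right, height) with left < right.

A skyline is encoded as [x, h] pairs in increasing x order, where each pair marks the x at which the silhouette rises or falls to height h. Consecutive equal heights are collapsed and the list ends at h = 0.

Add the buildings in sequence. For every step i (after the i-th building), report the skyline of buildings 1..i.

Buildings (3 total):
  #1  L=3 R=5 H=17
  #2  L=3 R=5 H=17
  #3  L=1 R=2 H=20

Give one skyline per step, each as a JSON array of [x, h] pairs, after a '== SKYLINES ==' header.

== SKYLINES ==
[[3,17],[5,0]]
[[3,17],[5,0]]
[[1,20],[2,0],[3,17],[5,0]]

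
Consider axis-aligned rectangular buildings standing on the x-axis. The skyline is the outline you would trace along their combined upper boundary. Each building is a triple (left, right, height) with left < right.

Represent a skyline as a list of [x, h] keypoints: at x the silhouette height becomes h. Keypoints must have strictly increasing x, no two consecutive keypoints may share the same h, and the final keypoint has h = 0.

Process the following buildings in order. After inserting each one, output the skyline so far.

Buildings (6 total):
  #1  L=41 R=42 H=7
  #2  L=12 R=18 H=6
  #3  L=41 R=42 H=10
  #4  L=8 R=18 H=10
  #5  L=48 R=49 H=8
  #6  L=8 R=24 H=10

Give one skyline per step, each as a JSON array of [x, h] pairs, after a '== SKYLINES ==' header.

== SKYLINES ==
[[41,7],[42,0]]
[[12,6],[18,0],[41,7],[42,0]]
[[12,6],[18,0],[41,10],[42,0]]
[[8,10],[18,0],[41,10],[42,0]]
[[8,10],[18,0],[41,10],[42,0],[48,8],[49,0]]
[[8,10],[24,0],[41,10],[42,0],[48,8],[49,0]]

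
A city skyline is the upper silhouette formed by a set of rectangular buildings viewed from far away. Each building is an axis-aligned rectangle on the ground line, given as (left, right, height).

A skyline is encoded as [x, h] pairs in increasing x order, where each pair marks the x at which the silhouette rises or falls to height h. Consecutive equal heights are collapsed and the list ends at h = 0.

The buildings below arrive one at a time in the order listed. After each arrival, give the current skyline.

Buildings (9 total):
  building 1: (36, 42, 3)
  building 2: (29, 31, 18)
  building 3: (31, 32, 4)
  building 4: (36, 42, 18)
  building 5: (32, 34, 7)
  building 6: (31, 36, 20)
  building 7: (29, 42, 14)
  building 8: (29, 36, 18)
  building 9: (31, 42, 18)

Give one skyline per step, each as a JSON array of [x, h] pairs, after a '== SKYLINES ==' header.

== SKYLINES ==
[[36,3],[42,0]]
[[29,18],[31,0],[36,3],[42,0]]
[[29,18],[31,4],[32,0],[36,3],[42,0]]
[[29,18],[31,4],[32,0],[36,18],[42,0]]
[[29,18],[31,4],[32,7],[34,0],[36,18],[42,0]]
[[29,18],[31,20],[36,18],[42,0]]
[[29,18],[31,20],[36,18],[42,0]]
[[29,18],[31,20],[36,18],[42,0]]
[[29,18],[31,20],[36,18],[42,0]]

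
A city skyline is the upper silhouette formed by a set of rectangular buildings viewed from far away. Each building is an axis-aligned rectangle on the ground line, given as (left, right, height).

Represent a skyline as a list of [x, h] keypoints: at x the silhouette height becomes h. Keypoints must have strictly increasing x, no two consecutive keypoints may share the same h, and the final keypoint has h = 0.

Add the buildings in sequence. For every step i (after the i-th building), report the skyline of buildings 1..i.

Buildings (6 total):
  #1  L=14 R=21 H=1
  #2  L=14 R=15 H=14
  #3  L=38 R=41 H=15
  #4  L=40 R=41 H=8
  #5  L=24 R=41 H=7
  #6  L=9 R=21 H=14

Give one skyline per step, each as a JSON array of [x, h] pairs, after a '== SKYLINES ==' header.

== SKYLINES ==
[[14,1],[21,0]]
[[14,14],[15,1],[21,0]]
[[14,14],[15,1],[21,0],[38,15],[41,0]]
[[14,14],[15,1],[21,0],[38,15],[41,0]]
[[14,14],[15,1],[21,0],[24,7],[38,15],[41,0]]
[[9,14],[21,0],[24,7],[38,15],[41,0]]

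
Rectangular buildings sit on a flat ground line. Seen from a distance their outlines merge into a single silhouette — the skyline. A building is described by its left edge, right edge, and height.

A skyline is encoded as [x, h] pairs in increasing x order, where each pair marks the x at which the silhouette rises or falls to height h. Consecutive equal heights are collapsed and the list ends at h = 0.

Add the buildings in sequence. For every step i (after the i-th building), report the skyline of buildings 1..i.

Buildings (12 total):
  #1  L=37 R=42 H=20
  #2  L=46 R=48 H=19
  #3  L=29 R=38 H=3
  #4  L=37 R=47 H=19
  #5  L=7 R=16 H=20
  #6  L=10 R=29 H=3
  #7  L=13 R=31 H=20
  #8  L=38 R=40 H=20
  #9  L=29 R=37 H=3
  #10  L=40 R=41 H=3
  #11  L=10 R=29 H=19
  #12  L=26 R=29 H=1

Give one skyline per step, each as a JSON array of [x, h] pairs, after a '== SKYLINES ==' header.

== SKYLINES ==
[[37,20],[42,0]]
[[37,20],[42,0],[46,19],[48,0]]
[[29,3],[37,20],[42,0],[46,19],[48,0]]
[[29,3],[37,20],[42,19],[48,0]]
[[7,20],[16,0],[29,3],[37,20],[42,19],[48,0]]
[[7,20],[16,3],[37,20],[42,19],[48,0]]
[[7,20],[31,3],[37,20],[42,19],[48,0]]
[[7,20],[31,3],[37,20],[42,19],[48,0]]
[[7,20],[31,3],[37,20],[42,19],[48,0]]
[[7,20],[31,3],[37,20],[42,19],[48,0]]
[[7,20],[31,3],[37,20],[42,19],[48,0]]
[[7,20],[31,3],[37,20],[42,19],[48,0]]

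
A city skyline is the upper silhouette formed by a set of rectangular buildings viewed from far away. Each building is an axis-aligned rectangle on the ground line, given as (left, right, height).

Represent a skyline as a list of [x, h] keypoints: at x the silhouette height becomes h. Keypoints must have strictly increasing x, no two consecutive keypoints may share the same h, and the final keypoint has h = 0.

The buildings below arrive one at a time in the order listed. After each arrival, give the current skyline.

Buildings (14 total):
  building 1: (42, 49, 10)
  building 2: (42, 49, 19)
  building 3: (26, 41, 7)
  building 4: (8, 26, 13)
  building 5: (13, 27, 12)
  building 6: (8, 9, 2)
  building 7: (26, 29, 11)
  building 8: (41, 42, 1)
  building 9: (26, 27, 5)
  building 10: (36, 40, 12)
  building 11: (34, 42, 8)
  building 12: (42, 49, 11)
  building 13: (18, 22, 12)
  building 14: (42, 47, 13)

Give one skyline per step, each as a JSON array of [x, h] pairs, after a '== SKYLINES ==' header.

== SKYLINES ==
[[42,10],[49,0]]
[[42,19],[49,0]]
[[26,7],[41,0],[42,19],[49,0]]
[[8,13],[26,7],[41,0],[42,19],[49,0]]
[[8,13],[26,12],[27,7],[41,0],[42,19],[49,0]]
[[8,13],[26,12],[27,7],[41,0],[42,19],[49,0]]
[[8,13],[26,12],[27,11],[29,7],[41,0],[42,19],[49,0]]
[[8,13],[26,12],[27,11],[29,7],[41,1],[42,19],[49,0]]
[[8,13],[26,12],[27,11],[29,7],[41,1],[42,19],[49,0]]
[[8,13],[26,12],[27,11],[29,7],[36,12],[40,7],[41,1],[42,19],[49,0]]
[[8,13],[26,12],[27,11],[29,7],[34,8],[36,12],[40,8],[42,19],[49,0]]
[[8,13],[26,12],[27,11],[29,7],[34,8],[36,12],[40,8],[42,19],[49,0]]
[[8,13],[26,12],[27,11],[29,7],[34,8],[36,12],[40,8],[42,19],[49,0]]
[[8,13],[26,12],[27,11],[29,7],[34,8],[36,12],[40,8],[42,19],[49,0]]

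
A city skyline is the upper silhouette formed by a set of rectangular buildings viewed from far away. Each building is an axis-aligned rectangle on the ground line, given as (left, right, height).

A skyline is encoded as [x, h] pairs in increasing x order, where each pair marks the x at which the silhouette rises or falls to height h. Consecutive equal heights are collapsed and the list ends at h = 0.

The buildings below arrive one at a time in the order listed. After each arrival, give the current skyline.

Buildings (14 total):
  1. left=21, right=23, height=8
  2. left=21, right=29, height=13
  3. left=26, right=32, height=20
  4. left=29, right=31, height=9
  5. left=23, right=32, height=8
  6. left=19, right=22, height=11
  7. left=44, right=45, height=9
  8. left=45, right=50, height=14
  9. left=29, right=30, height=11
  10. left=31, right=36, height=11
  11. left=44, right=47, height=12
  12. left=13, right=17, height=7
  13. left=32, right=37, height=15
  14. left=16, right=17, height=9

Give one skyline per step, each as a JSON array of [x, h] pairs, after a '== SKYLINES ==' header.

== SKYLINES ==
[[21,8],[23,0]]
[[21,13],[29,0]]
[[21,13],[26,20],[32,0]]
[[21,13],[26,20],[32,0]]
[[21,13],[26,20],[32,0]]
[[19,11],[21,13],[26,20],[32,0]]
[[19,11],[21,13],[26,20],[32,0],[44,9],[45,0]]
[[19,11],[21,13],[26,20],[32,0],[44,9],[45,14],[50,0]]
[[19,11],[21,13],[26,20],[32,0],[44,9],[45,14],[50,0]]
[[19,11],[21,13],[26,20],[32,11],[36,0],[44,9],[45,14],[50,0]]
[[19,11],[21,13],[26,20],[32,11],[36,0],[44,12],[45,14],[50,0]]
[[13,7],[17,0],[19,11],[21,13],[26,20],[32,11],[36,0],[44,12],[45,14],[50,0]]
[[13,7],[17,0],[19,11],[21,13],[26,20],[32,15],[37,0],[44,12],[45,14],[50,0]]
[[13,7],[16,9],[17,0],[19,11],[21,13],[26,20],[32,15],[37,0],[44,12],[45,14],[50,0]]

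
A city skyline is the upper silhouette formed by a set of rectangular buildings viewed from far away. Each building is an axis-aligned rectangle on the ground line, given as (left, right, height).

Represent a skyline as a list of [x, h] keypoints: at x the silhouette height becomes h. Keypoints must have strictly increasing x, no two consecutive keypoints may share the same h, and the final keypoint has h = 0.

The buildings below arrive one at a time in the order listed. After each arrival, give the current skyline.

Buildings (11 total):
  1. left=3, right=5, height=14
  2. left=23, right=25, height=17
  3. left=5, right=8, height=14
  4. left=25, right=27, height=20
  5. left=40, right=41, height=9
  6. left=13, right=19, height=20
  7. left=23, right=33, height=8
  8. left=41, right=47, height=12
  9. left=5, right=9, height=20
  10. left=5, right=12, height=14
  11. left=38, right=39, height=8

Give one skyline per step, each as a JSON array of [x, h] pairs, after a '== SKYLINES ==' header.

== SKYLINES ==
[[3,14],[5,0]]
[[3,14],[5,0],[23,17],[25,0]]
[[3,14],[8,0],[23,17],[25,0]]
[[3,14],[8,0],[23,17],[25,20],[27,0]]
[[3,14],[8,0],[23,17],[25,20],[27,0],[40,9],[41,0]]
[[3,14],[8,0],[13,20],[19,0],[23,17],[25,20],[27,0],[40,9],[41,0]]
[[3,14],[8,0],[13,20],[19,0],[23,17],[25,20],[27,8],[33,0],[40,9],[41,0]]
[[3,14],[8,0],[13,20],[19,0],[23,17],[25,20],[27,8],[33,0],[40,9],[41,12],[47,0]]
[[3,14],[5,20],[9,0],[13,20],[19,0],[23,17],[25,20],[27,8],[33,0],[40,9],[41,12],[47,0]]
[[3,14],[5,20],[9,14],[12,0],[13,20],[19,0],[23,17],[25,20],[27,8],[33,0],[40,9],[41,12],[47,0]]
[[3,14],[5,20],[9,14],[12,0],[13,20],[19,0],[23,17],[25,20],[27,8],[33,0],[38,8],[39,0],[40,9],[41,12],[47,0]]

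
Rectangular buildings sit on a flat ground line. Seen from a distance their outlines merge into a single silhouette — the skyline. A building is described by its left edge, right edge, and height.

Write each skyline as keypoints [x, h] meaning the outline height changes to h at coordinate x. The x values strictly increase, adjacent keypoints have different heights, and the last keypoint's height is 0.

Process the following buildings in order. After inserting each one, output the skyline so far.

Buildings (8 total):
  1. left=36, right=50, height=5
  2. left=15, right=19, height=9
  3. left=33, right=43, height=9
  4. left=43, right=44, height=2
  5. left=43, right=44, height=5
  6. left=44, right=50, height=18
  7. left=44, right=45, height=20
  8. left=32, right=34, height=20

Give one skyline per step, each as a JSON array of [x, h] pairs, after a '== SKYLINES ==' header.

== SKYLINES ==
[[36,5],[50,0]]
[[15,9],[19,0],[36,5],[50,0]]
[[15,9],[19,0],[33,9],[43,5],[50,0]]
[[15,9],[19,0],[33,9],[43,5],[50,0]]
[[15,9],[19,0],[33,9],[43,5],[50,0]]
[[15,9],[19,0],[33,9],[43,5],[44,18],[50,0]]
[[15,9],[19,0],[33,9],[43,5],[44,20],[45,18],[50,0]]
[[15,9],[19,0],[32,20],[34,9],[43,5],[44,20],[45,18],[50,0]]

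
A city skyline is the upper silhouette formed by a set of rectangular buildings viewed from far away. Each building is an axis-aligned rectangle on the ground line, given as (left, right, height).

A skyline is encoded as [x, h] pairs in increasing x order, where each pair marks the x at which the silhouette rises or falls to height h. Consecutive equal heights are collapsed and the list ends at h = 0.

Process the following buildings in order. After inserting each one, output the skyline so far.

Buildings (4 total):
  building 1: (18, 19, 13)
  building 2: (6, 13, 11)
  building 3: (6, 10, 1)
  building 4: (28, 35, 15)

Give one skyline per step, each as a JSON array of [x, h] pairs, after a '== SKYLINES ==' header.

== SKYLINES ==
[[18,13],[19,0]]
[[6,11],[13,0],[18,13],[19,0]]
[[6,11],[13,0],[18,13],[19,0]]
[[6,11],[13,0],[18,13],[19,0],[28,15],[35,0]]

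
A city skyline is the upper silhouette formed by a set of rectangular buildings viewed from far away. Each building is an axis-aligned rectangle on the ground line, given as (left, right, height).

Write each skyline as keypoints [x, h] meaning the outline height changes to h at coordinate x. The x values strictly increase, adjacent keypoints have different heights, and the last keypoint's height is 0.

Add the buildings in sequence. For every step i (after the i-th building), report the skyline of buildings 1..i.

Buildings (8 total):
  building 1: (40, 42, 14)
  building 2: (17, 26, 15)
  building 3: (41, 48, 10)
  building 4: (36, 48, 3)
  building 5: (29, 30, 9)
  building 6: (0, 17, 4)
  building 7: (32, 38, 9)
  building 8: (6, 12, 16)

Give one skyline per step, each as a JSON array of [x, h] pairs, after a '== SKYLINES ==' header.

== SKYLINES ==
[[40,14],[42,0]]
[[17,15],[26,0],[40,14],[42,0]]
[[17,15],[26,0],[40,14],[42,10],[48,0]]
[[17,15],[26,0],[36,3],[40,14],[42,10],[48,0]]
[[17,15],[26,0],[29,9],[30,0],[36,3],[40,14],[42,10],[48,0]]
[[0,4],[17,15],[26,0],[29,9],[30,0],[36,3],[40,14],[42,10],[48,0]]
[[0,4],[17,15],[26,0],[29,9],[30,0],[32,9],[38,3],[40,14],[42,10],[48,0]]
[[0,4],[6,16],[12,4],[17,15],[26,0],[29,9],[30,0],[32,9],[38,3],[40,14],[42,10],[48,0]]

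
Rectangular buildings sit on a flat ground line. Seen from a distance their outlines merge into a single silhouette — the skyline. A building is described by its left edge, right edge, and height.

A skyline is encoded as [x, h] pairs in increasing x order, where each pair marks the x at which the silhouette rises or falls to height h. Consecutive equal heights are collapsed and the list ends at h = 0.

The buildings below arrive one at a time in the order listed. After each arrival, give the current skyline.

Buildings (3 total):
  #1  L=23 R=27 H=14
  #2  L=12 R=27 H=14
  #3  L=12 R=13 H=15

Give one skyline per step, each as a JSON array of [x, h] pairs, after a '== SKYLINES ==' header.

== SKYLINES ==
[[23,14],[27,0]]
[[12,14],[27,0]]
[[12,15],[13,14],[27,0]]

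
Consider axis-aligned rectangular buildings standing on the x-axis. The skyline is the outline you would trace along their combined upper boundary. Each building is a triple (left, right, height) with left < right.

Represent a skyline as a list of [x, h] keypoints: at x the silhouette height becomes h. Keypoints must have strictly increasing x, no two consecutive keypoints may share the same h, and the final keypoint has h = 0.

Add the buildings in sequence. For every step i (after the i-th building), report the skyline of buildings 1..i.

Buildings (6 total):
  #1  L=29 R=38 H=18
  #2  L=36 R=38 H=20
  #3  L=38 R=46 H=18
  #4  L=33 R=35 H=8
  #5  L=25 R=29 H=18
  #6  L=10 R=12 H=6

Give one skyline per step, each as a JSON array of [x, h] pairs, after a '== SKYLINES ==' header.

== SKYLINES ==
[[29,18],[38,0]]
[[29,18],[36,20],[38,0]]
[[29,18],[36,20],[38,18],[46,0]]
[[29,18],[36,20],[38,18],[46,0]]
[[25,18],[36,20],[38,18],[46,0]]
[[10,6],[12,0],[25,18],[36,20],[38,18],[46,0]]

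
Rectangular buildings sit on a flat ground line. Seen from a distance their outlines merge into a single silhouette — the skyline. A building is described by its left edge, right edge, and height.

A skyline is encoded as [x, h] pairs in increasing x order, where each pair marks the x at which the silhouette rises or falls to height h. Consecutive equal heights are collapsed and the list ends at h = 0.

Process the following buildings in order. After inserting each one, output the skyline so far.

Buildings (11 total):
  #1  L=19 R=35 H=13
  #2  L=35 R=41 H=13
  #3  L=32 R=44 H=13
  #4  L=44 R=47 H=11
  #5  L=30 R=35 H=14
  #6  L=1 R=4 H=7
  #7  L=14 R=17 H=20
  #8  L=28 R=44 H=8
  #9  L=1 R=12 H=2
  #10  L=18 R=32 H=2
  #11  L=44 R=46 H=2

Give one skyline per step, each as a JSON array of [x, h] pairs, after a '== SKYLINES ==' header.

== SKYLINES ==
[[19,13],[35,0]]
[[19,13],[41,0]]
[[19,13],[44,0]]
[[19,13],[44,11],[47,0]]
[[19,13],[30,14],[35,13],[44,11],[47,0]]
[[1,7],[4,0],[19,13],[30,14],[35,13],[44,11],[47,0]]
[[1,7],[4,0],[14,20],[17,0],[19,13],[30,14],[35,13],[44,11],[47,0]]
[[1,7],[4,0],[14,20],[17,0],[19,13],[30,14],[35,13],[44,11],[47,0]]
[[1,7],[4,2],[12,0],[14,20],[17,0],[19,13],[30,14],[35,13],[44,11],[47,0]]
[[1,7],[4,2],[12,0],[14,20],[17,0],[18,2],[19,13],[30,14],[35,13],[44,11],[47,0]]
[[1,7],[4,2],[12,0],[14,20],[17,0],[18,2],[19,13],[30,14],[35,13],[44,11],[47,0]]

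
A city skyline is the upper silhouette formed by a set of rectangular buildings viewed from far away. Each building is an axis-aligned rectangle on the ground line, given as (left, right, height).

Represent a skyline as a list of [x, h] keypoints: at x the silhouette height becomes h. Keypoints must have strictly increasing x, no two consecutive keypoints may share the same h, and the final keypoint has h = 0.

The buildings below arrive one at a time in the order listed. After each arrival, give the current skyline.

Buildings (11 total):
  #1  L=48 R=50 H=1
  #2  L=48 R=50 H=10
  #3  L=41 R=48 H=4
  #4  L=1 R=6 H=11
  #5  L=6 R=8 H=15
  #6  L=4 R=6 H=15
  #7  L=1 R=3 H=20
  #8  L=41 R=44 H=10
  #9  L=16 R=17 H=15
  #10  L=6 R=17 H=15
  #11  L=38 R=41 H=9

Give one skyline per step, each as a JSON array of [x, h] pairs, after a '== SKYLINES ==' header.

== SKYLINES ==
[[48,1],[50,0]]
[[48,10],[50,0]]
[[41,4],[48,10],[50,0]]
[[1,11],[6,0],[41,4],[48,10],[50,0]]
[[1,11],[6,15],[8,0],[41,4],[48,10],[50,0]]
[[1,11],[4,15],[8,0],[41,4],[48,10],[50,0]]
[[1,20],[3,11],[4,15],[8,0],[41,4],[48,10],[50,0]]
[[1,20],[3,11],[4,15],[8,0],[41,10],[44,4],[48,10],[50,0]]
[[1,20],[3,11],[4,15],[8,0],[16,15],[17,0],[41,10],[44,4],[48,10],[50,0]]
[[1,20],[3,11],[4,15],[17,0],[41,10],[44,4],[48,10],[50,0]]
[[1,20],[3,11],[4,15],[17,0],[38,9],[41,10],[44,4],[48,10],[50,0]]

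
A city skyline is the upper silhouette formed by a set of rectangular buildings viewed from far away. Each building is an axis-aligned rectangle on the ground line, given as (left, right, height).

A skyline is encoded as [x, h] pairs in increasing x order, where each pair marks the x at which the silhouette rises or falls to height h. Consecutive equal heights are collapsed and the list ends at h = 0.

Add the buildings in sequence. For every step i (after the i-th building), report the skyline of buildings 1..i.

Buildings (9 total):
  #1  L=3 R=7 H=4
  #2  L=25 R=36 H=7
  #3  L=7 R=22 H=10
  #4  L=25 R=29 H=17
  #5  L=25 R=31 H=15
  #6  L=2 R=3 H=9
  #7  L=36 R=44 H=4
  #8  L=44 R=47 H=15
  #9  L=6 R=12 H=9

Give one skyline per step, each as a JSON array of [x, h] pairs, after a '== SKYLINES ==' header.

== SKYLINES ==
[[3,4],[7,0]]
[[3,4],[7,0],[25,7],[36,0]]
[[3,4],[7,10],[22,0],[25,7],[36,0]]
[[3,4],[7,10],[22,0],[25,17],[29,7],[36,0]]
[[3,4],[7,10],[22,0],[25,17],[29,15],[31,7],[36,0]]
[[2,9],[3,4],[7,10],[22,0],[25,17],[29,15],[31,7],[36,0]]
[[2,9],[3,4],[7,10],[22,0],[25,17],[29,15],[31,7],[36,4],[44,0]]
[[2,9],[3,4],[7,10],[22,0],[25,17],[29,15],[31,7],[36,4],[44,15],[47,0]]
[[2,9],[3,4],[6,9],[7,10],[22,0],[25,17],[29,15],[31,7],[36,4],[44,15],[47,0]]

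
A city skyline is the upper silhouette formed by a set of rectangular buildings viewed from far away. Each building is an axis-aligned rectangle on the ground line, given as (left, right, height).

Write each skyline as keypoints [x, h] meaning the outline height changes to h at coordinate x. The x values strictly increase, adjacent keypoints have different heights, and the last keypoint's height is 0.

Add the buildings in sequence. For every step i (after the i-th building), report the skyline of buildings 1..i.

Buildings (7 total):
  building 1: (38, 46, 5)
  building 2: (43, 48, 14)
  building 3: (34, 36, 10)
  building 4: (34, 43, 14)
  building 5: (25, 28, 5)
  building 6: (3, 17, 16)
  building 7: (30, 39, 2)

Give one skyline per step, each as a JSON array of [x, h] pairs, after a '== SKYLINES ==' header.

== SKYLINES ==
[[38,5],[46,0]]
[[38,5],[43,14],[48,0]]
[[34,10],[36,0],[38,5],[43,14],[48,0]]
[[34,14],[48,0]]
[[25,5],[28,0],[34,14],[48,0]]
[[3,16],[17,0],[25,5],[28,0],[34,14],[48,0]]
[[3,16],[17,0],[25,5],[28,0],[30,2],[34,14],[48,0]]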